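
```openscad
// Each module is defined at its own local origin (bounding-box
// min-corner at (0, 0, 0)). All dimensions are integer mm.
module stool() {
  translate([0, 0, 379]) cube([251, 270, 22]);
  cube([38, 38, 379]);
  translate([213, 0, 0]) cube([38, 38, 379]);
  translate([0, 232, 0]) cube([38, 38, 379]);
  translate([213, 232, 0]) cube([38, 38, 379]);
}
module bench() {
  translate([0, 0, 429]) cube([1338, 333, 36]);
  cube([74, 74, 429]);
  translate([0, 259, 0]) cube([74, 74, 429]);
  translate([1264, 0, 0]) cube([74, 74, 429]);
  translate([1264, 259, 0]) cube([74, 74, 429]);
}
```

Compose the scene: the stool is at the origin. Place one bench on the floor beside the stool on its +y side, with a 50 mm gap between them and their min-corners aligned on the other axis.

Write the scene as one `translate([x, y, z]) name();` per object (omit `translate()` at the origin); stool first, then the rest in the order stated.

stool();
translate([0, 320, 0]) bench();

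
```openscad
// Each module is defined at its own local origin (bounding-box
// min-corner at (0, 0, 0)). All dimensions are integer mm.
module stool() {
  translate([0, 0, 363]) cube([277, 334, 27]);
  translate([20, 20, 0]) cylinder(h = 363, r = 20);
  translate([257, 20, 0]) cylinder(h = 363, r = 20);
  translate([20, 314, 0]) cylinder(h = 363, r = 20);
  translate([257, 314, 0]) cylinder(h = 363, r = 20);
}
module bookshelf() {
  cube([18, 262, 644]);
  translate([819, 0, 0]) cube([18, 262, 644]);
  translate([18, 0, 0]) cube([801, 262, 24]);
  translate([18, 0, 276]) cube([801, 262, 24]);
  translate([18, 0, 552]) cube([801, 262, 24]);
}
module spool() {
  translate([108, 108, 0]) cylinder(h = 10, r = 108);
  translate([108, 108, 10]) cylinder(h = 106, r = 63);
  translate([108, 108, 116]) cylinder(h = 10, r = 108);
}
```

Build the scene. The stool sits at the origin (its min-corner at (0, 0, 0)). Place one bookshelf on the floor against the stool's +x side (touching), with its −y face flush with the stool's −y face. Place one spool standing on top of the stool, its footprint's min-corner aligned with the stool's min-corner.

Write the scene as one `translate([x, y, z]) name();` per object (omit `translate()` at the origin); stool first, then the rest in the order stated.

stool();
translate([277, 0, 0]) bookshelf();
translate([0, 0, 390]) spool();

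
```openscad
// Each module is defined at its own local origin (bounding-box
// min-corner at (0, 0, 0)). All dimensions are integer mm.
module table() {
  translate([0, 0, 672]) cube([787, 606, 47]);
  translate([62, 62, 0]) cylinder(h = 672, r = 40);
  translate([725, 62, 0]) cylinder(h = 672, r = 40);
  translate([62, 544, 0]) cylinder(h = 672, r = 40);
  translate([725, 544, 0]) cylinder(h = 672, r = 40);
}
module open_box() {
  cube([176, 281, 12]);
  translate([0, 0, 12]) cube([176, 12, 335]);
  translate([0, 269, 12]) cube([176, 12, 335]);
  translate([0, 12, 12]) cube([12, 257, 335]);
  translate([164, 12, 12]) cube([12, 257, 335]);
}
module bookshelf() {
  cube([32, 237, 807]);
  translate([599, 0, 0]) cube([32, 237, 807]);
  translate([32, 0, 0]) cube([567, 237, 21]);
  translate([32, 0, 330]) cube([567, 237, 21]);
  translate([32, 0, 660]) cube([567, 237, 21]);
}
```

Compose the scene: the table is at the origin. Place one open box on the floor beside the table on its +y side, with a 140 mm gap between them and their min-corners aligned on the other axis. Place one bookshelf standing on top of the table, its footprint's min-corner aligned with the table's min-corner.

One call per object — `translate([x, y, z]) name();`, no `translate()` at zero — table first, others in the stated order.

table();
translate([0, 746, 0]) open_box();
translate([0, 0, 719]) bookshelf();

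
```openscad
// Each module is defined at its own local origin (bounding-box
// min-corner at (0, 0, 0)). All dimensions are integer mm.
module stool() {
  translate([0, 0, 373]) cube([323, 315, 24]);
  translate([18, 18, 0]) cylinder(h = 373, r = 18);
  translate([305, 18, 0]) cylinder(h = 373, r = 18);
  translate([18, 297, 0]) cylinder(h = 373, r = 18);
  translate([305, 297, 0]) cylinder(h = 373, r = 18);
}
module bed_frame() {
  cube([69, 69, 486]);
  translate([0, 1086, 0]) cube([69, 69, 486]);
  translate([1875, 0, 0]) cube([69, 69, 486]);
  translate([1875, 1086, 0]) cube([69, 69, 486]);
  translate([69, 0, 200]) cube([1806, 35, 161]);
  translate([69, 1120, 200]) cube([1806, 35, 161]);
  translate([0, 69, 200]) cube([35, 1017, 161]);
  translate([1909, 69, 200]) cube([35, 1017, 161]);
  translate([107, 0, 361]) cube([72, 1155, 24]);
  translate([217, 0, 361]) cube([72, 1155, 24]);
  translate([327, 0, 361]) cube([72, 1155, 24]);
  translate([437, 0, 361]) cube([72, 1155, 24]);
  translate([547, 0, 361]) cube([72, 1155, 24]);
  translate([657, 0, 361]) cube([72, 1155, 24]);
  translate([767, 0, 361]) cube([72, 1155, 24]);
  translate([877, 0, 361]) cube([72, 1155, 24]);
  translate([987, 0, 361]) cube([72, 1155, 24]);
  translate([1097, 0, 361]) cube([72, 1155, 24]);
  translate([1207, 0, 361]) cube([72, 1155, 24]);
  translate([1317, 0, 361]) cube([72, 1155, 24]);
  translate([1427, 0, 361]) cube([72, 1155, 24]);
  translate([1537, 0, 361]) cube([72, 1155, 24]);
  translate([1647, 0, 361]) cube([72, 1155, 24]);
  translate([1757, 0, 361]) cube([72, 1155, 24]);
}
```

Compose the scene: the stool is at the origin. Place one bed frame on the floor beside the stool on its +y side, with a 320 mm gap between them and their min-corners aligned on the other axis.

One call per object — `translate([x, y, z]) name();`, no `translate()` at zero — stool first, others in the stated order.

stool();
translate([0, 635, 0]) bed_frame();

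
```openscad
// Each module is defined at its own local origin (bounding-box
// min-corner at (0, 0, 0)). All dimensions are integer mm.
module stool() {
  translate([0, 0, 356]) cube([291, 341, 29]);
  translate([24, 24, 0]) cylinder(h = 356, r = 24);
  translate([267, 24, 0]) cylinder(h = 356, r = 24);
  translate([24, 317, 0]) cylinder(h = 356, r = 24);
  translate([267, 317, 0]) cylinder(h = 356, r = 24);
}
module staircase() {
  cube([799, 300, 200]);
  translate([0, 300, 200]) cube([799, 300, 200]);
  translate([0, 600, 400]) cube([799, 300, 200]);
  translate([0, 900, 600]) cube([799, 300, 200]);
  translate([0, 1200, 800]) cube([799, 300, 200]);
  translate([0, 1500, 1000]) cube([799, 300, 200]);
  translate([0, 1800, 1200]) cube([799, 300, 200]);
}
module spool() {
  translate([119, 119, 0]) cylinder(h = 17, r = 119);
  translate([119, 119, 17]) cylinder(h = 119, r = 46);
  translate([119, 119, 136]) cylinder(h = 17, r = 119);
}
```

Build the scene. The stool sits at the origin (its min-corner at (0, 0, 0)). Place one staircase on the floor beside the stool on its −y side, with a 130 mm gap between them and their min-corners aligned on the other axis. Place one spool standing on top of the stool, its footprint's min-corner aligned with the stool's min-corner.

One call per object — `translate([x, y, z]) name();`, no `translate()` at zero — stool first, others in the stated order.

stool();
translate([0, -2230, 0]) staircase();
translate([0, 0, 385]) spool();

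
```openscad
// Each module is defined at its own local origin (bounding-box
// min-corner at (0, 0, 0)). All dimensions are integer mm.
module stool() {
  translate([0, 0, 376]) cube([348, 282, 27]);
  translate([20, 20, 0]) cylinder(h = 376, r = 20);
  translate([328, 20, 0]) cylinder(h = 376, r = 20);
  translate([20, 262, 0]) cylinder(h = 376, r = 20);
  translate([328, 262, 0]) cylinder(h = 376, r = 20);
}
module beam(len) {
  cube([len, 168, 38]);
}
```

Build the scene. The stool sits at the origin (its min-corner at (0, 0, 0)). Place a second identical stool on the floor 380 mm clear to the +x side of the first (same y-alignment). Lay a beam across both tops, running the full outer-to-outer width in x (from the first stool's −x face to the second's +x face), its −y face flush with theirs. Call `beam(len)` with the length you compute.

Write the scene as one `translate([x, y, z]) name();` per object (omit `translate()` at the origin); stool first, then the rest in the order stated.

stool();
translate([728, 0, 0]) stool();
translate([0, 0, 403]) beam(1076);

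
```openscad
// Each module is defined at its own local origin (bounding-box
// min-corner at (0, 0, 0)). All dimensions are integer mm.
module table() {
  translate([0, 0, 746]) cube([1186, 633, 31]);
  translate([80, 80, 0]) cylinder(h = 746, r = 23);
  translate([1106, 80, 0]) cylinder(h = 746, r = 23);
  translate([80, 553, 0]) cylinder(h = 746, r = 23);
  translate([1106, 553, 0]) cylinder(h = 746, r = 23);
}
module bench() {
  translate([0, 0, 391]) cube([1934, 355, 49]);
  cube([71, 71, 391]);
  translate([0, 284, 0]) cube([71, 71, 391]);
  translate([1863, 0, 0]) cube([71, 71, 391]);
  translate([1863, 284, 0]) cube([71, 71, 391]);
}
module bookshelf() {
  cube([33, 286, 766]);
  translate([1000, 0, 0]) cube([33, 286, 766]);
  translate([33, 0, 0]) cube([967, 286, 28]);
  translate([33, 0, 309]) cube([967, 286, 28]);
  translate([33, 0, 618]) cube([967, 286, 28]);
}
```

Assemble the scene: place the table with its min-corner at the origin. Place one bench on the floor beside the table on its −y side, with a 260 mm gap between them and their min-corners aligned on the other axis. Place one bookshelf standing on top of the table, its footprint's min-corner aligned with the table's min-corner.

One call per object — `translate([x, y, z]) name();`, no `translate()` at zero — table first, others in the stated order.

table();
translate([0, -615, 0]) bench();
translate([0, 0, 777]) bookshelf();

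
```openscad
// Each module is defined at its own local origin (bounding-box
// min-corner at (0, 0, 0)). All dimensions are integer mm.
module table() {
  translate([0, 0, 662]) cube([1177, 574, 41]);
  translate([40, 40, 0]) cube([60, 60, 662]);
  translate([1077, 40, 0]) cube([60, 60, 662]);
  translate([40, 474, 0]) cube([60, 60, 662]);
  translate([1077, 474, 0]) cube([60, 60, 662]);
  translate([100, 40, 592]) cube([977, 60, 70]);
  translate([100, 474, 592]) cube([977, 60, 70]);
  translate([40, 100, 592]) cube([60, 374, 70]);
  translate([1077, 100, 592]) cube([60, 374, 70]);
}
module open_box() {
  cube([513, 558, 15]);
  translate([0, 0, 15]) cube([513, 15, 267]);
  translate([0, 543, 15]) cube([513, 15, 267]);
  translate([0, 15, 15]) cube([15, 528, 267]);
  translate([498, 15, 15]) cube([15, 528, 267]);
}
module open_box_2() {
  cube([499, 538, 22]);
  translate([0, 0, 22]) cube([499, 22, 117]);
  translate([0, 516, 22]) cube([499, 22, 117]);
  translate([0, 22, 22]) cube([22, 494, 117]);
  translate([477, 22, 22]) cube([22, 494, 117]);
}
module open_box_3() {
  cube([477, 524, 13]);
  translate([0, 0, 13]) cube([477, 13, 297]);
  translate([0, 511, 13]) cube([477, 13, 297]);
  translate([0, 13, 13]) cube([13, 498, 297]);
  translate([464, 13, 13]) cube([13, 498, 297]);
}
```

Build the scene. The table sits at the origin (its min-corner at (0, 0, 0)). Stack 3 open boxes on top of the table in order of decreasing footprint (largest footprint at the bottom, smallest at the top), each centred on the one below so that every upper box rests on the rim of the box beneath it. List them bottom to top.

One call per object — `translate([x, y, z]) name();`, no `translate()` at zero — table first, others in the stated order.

table();
translate([332, 8, 703]) open_box();
translate([339, 18, 985]) open_box_2();
translate([350, 25, 1124]) open_box_3();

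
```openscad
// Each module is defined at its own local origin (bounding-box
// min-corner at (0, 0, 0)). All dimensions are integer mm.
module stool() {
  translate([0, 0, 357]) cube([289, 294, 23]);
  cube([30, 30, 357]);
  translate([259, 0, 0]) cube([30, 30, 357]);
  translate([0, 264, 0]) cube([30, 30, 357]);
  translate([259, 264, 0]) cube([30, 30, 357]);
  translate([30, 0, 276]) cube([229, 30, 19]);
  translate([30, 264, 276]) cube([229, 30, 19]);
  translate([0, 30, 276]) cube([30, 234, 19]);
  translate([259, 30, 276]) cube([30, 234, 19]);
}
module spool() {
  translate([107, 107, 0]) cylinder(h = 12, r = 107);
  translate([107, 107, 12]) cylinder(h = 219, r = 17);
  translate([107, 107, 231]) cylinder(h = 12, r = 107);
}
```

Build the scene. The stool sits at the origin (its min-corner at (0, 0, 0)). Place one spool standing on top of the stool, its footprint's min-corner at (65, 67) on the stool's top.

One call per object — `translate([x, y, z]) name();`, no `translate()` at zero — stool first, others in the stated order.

stool();
translate([65, 67, 380]) spool();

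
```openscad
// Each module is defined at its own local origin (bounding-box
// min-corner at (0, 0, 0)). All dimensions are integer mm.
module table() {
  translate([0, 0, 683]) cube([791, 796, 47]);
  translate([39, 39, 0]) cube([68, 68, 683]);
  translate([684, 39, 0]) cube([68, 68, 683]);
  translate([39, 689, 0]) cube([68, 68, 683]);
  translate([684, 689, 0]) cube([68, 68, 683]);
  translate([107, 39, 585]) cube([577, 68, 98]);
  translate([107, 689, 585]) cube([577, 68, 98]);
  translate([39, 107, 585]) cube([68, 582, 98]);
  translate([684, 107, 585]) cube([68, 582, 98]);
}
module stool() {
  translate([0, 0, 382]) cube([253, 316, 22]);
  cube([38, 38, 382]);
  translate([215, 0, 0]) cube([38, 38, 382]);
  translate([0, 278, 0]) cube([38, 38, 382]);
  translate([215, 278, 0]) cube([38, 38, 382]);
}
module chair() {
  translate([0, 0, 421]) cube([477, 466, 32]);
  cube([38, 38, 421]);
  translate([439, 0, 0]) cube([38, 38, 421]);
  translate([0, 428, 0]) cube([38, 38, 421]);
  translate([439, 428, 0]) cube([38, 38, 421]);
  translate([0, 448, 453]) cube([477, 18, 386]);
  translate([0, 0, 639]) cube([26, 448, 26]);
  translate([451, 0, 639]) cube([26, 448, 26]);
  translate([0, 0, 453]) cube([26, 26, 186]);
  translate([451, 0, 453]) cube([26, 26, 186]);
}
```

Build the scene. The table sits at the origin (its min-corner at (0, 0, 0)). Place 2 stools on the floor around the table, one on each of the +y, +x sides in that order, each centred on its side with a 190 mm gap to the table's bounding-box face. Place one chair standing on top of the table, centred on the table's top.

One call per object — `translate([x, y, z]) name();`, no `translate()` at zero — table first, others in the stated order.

table();
translate([269, 986, 0]) stool();
translate([981, 240, 0]) stool();
translate([157, 165, 730]) chair();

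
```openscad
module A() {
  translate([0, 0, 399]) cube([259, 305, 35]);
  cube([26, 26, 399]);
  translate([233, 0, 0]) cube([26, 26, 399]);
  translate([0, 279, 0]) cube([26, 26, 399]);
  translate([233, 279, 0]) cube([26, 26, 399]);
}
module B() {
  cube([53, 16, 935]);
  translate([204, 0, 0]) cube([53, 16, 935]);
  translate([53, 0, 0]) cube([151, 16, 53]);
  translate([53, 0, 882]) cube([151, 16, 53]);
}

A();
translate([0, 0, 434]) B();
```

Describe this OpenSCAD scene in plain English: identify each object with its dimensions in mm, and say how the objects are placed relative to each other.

A is a four-legged stool. The seat is a 259×305×35 mm slab whose top surface is at z = 434 mm; four square legs, each 26×26 mm in cross-section, run from the floor (z = 0) to the underside of the seat, each flush with a corner of the seat.

B is a rectangular picture frame lying in the x–z plane (depth along y). The opening is 151 mm wide (x) by 829 mm tall (z), surrounded by a border 53 mm wide on all four sides. The frame is 16 mm deep and is made of two full-height vertical stiles with two horizontal rails fitted between them.

The picture frame is on top of the stool.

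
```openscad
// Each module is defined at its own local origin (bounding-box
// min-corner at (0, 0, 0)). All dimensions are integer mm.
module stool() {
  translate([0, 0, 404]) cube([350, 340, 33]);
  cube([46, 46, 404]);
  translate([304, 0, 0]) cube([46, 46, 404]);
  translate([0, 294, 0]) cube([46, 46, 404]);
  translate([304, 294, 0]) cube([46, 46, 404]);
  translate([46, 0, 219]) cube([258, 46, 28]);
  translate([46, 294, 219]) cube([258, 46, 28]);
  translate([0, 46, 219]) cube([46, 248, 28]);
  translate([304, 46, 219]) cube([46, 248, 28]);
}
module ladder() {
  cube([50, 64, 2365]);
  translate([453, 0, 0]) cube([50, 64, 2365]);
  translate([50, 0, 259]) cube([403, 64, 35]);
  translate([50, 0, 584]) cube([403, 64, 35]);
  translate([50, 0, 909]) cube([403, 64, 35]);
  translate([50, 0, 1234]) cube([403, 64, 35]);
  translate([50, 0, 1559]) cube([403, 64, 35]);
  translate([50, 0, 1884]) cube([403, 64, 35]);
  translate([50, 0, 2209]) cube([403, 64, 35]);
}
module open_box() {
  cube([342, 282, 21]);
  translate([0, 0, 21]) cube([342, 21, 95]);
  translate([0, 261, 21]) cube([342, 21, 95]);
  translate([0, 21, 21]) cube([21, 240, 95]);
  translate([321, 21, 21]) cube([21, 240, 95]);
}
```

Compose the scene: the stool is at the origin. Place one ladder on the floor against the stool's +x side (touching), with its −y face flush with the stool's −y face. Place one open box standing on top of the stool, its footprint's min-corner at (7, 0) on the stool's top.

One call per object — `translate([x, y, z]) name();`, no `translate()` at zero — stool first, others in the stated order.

stool();
translate([350, 0, 0]) ladder();
translate([7, 0, 437]) open_box();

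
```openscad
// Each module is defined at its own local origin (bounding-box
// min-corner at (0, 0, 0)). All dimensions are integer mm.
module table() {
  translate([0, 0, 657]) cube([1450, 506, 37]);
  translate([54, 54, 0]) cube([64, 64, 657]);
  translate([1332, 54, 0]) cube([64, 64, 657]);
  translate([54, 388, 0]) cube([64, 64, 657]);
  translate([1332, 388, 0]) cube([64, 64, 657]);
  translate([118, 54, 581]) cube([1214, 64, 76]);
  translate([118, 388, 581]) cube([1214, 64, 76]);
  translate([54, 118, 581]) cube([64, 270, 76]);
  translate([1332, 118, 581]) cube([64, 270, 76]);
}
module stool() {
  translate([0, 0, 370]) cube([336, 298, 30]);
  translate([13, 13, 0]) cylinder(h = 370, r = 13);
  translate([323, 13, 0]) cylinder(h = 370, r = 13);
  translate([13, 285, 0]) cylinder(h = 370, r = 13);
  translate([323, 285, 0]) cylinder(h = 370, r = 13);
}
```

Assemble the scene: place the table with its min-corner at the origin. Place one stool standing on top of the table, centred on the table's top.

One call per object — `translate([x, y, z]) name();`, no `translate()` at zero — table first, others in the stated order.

table();
translate([557, 104, 694]) stool();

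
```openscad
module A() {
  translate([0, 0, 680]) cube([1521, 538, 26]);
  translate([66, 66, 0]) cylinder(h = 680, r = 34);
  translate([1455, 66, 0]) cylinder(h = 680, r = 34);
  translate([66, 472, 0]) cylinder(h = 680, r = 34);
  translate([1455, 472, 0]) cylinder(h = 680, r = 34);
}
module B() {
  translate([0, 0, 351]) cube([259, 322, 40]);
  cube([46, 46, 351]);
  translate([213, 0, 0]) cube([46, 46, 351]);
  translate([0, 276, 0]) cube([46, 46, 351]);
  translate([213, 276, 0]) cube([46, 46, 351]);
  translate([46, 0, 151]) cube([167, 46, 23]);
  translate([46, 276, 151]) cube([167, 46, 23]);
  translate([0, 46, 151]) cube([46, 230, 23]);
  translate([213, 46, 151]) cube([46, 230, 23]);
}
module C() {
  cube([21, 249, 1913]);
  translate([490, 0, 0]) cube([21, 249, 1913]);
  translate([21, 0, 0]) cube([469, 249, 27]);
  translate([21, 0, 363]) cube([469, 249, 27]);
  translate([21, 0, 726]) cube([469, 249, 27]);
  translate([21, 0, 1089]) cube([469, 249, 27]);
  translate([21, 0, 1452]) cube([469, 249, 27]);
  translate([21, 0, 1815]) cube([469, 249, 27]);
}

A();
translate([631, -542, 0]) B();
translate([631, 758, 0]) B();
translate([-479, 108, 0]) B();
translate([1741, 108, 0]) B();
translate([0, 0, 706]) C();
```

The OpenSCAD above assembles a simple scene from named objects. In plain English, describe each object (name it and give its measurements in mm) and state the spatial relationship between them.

A is a rectangular dining table. The top is 1521×538×26 mm with its upper surface at z = 706 mm. It stands on four round legs of 68 mm diameter, each leg's bounding box inset 32 mm from the nearest pair of top edges, running from the floor to the underside of the top.

B is a simple wooden stool: a rectangular seat 259 mm (x) by 322 mm (y), 40 mm thick, top face at z = 391 mm, on four square legs, each 46×46 mm in cross-section. The legs rest on z = 0, each flush with a corner of the seat. Four stretchers, 46 mm wide and 23 mm tall, connect adjacent legs with their undersides at z = 151 mm, each running between the inner faces of the legs it joins and aligned with the legs' outer faces on the other axis.

C is a bookshelf 511 mm wide overall, 249 mm deep and 1913 mm tall. The two sides are 21 mm thick vertical panels. 6 horizontal shelves of 27 mm thickness span between the inner faces of the sides; the lowest shelf sits on the floor and shelves are stacked with a clear vertical gap of 336 mm between each pair.

Four stools sit around the table at the −y, +y, −x, +x sides. The bookshelf is on top of the table.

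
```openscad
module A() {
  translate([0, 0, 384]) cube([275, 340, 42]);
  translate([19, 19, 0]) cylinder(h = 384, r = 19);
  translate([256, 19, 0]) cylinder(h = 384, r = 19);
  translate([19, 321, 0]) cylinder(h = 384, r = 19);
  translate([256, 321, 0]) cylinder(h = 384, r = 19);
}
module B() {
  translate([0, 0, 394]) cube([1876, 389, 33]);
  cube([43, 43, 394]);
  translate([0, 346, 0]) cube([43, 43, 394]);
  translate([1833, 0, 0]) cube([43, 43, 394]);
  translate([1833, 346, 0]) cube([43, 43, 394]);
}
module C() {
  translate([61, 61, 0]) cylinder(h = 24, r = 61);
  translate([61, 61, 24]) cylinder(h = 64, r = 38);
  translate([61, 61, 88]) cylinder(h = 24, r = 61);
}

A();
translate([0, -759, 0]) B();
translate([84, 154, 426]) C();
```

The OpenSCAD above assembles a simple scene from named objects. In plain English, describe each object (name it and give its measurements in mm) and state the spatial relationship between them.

A is a simple wooden stool: a rectangular seat 275 mm (x) by 340 mm (y), 42 mm thick, top face at z = 426 mm, on four round legs, each 38 mm in diameter. The legs rest on z = 0, each leg's axis is inset half a diameter from the nearest pair of seat edges (so the leg's bounding box is flush with the corner).

B is a bench: a 1876×389 mm seat slab, 33 mm thick, top at z = 427 mm, on four 43×43 mm square legs flush with the seat corners and standing on z = 0.

C is a spool: two coaxial disc flanges of radius 61 mm and thickness 24 mm, joined by a core cylinder of radius 38 mm and height 64 mm. The lower flange rests on z = 0 and the three cylinders share a vertical axis.

The bench is on the floor beside the stool on its −y side. The spool is on top of the stool.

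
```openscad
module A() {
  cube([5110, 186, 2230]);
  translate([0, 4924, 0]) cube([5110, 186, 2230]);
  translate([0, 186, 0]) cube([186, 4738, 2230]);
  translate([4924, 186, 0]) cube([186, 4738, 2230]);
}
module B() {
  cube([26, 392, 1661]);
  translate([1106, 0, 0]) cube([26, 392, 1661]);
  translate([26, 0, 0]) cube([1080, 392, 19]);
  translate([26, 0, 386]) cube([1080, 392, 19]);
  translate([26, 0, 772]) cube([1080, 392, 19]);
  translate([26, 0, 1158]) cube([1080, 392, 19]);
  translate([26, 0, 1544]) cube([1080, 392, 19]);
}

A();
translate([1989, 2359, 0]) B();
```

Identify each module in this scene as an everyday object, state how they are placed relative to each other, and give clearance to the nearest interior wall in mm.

A is a house frame. B is a bookshelf. The bookshelf sits inside the house frame, centred. The clearance to the nearest interior wall is 1803 mm.

Clearances: x = 1803, y = 2173; minimum 1803 mm.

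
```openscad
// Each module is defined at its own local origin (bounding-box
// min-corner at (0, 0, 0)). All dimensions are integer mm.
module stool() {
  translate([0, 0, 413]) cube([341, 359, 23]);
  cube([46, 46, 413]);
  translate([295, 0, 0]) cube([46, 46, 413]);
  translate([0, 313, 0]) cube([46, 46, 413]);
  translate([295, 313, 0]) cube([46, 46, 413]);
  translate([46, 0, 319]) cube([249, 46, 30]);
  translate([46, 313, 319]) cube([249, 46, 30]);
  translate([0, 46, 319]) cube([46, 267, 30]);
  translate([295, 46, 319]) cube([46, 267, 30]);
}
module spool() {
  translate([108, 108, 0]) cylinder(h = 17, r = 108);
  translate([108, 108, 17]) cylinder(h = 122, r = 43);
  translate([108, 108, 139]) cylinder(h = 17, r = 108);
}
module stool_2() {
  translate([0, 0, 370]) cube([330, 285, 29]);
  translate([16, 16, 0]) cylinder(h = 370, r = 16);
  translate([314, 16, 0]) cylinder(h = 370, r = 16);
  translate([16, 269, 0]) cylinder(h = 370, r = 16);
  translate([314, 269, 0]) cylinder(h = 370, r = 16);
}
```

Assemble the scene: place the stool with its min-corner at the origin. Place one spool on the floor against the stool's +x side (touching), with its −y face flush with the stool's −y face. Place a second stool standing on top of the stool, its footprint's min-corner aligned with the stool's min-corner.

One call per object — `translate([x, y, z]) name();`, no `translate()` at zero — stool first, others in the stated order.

stool();
translate([341, 0, 0]) spool();
translate([0, 0, 436]) stool_2();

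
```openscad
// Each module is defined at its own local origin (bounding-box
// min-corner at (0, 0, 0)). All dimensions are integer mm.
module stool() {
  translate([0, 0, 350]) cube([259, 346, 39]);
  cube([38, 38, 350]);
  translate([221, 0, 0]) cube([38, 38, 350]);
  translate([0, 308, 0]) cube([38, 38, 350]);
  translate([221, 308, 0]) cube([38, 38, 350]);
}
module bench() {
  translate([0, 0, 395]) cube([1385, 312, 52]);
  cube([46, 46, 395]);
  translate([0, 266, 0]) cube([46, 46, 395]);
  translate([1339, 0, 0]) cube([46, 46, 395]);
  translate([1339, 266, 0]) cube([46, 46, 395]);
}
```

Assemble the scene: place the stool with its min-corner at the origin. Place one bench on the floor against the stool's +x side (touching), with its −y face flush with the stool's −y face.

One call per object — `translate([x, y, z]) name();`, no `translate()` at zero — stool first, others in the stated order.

stool();
translate([259, 0, 0]) bench();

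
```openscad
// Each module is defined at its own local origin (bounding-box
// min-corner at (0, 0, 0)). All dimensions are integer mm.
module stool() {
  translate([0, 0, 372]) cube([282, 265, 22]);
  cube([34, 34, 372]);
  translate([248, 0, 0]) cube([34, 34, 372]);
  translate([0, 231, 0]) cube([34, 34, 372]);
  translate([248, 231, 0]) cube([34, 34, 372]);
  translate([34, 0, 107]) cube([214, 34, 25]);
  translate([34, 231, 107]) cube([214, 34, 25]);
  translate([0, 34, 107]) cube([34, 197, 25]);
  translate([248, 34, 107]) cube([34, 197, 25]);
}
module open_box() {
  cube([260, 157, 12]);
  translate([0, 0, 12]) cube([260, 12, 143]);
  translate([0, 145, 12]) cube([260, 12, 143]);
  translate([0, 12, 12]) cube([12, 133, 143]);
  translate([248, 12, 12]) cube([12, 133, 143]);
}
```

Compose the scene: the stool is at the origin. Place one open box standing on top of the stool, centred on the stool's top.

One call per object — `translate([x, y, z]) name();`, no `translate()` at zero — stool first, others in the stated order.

stool();
translate([11, 54, 394]) open_box();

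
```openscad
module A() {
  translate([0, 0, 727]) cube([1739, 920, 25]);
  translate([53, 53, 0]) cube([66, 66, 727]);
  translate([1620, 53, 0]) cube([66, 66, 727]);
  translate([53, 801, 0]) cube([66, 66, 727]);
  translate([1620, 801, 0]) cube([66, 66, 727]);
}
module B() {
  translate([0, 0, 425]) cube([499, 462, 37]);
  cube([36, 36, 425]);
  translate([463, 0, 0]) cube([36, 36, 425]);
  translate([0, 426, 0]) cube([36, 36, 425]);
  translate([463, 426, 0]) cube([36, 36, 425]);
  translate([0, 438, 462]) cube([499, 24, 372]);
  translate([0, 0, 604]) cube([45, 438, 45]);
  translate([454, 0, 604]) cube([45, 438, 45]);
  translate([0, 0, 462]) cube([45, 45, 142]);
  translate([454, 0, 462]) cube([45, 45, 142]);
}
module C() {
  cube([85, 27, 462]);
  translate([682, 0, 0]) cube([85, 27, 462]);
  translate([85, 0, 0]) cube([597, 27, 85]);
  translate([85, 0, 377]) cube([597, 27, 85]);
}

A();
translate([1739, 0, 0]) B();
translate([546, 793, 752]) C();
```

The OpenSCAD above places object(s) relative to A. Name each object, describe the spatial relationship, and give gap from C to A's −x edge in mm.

The picture frame's min-x is at 546; the table's min-x is 0; gap = 546 mm.

A is a table. B is a chair. C is a picture frame. The chair is against the table's +x side, with their −y faces flush. The picture frame is on top of the table. The gap from the picture frame to the table's −x edge is 546 mm.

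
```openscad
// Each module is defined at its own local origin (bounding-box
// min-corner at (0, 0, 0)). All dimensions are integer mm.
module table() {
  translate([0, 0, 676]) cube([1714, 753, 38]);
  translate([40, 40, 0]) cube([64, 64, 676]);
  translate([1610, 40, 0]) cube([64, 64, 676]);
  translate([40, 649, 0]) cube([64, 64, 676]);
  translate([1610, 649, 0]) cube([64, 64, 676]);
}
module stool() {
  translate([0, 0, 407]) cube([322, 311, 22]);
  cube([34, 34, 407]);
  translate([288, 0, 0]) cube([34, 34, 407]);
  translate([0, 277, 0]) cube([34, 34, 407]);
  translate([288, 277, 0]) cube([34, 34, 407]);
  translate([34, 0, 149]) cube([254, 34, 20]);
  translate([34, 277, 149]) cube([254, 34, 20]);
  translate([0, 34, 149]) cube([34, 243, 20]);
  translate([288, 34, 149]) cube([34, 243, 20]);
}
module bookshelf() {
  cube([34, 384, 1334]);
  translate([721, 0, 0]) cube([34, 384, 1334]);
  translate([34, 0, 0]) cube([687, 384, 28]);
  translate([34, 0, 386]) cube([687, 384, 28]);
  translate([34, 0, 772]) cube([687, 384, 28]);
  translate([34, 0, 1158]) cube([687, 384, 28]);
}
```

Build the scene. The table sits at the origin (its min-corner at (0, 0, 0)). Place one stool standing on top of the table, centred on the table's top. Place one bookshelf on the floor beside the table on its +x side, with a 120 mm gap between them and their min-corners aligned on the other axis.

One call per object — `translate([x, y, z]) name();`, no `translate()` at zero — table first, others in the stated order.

table();
translate([696, 221, 714]) stool();
translate([1834, 0, 0]) bookshelf();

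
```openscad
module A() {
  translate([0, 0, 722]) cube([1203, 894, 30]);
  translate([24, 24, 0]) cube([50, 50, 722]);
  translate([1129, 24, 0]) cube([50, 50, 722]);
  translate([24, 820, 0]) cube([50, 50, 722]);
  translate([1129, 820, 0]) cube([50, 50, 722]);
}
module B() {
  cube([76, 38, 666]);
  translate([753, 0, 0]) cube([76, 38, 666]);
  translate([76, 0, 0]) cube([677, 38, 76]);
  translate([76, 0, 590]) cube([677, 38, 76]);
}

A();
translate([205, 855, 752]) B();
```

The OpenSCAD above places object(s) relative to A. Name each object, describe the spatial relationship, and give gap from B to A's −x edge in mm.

A is a table. B is a picture frame. The picture frame is on top of the table. The gap from the picture frame to the table's −x edge is 205 mm.

The picture frame's min-x is at 205; the table's min-x is 0; gap = 205 mm.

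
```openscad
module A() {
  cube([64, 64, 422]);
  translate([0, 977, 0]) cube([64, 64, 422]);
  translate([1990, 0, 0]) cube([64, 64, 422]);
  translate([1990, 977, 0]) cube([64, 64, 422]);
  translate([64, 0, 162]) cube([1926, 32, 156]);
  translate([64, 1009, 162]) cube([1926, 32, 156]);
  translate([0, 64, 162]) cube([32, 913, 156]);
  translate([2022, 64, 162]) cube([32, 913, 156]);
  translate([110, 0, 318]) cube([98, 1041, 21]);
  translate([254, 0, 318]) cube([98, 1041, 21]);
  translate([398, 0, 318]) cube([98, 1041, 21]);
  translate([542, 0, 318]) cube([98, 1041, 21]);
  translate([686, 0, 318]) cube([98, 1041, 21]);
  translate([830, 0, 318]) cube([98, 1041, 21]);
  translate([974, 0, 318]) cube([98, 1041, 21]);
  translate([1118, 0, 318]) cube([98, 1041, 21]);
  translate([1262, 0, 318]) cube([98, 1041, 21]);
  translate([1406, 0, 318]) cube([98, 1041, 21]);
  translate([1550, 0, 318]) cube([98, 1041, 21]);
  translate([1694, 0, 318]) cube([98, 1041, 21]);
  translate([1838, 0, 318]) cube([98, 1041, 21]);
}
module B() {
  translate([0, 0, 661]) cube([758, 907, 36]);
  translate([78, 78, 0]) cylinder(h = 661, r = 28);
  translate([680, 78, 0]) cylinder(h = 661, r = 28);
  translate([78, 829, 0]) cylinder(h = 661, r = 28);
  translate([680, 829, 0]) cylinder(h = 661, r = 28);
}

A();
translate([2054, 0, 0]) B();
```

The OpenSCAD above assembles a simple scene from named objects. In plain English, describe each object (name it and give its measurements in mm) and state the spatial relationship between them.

A is a bed frame 2054 mm long (x) by 1041 mm wide (y). Four 64×64 mm corner posts, 422 mm tall, at the corners of the footprint. Four rails of 32 mm thickness and 156 mm height run between adjacent posts with their undersides at z = 162 mm, their outer faces flush with the outside of the frame (the two x-running rails run between the posts' inner faces; the two y-running rails run between the posts' inner faces). 13 slats, each 98 mm wide (x) and 21 mm thick, lie across the top of the two x-running rails, running the full 1041 mm width of the frame in y; the slats are evenly spaced along x between the inner faces of the end posts with equal gaps (rounded down to the nearest mm) at the −x end and between each pair — any rounding remainder accumulates at the +x end.

B is a rectangular dining table. The top is 758×907×36 mm with its upper surface at z = 697 mm. It stands on four round legs of 56 mm diameter, each leg's bounding box inset 50 mm from the nearest pair of top edges, running from the floor to the underside of the top.

The table is against the bed frame's +x side, with their −y faces flush.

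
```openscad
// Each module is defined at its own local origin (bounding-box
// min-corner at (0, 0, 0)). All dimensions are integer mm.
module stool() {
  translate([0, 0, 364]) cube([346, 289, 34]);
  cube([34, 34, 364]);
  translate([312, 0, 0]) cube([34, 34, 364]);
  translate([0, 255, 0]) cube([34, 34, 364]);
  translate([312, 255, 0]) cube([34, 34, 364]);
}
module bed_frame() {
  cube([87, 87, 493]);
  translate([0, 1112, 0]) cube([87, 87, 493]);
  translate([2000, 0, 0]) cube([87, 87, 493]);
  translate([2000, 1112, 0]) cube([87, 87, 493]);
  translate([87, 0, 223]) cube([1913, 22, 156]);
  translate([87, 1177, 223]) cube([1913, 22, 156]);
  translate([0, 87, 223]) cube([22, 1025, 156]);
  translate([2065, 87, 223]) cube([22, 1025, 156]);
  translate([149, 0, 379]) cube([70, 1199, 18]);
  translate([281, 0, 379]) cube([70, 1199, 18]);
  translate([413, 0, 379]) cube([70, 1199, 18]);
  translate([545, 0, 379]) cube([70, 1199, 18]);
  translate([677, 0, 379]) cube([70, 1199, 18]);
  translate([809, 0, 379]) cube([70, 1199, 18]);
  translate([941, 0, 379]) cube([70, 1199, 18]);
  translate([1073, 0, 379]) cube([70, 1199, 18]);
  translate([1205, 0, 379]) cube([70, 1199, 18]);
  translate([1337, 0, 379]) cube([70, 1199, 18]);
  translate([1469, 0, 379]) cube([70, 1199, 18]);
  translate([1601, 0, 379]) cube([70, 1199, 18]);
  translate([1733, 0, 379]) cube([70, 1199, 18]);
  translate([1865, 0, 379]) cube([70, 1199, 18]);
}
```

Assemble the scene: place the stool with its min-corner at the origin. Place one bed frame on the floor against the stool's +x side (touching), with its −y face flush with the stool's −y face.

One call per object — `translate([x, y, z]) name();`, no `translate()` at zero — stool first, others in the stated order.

stool();
translate([346, 0, 0]) bed_frame();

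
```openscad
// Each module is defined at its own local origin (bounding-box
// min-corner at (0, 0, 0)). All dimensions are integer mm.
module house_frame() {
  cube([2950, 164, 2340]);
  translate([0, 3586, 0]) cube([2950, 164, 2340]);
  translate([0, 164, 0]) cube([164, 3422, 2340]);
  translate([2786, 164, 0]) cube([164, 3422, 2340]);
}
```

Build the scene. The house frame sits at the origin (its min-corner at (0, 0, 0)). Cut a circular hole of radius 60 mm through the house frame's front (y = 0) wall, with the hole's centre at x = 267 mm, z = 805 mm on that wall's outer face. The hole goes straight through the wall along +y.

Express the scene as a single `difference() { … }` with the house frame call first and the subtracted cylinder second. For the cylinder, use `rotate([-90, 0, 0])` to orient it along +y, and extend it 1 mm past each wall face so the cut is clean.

difference() {
  house_frame();
  translate([267, -1, 805]) rotate([-90, 0, 0]) cylinder(h = 166, r = 60);
}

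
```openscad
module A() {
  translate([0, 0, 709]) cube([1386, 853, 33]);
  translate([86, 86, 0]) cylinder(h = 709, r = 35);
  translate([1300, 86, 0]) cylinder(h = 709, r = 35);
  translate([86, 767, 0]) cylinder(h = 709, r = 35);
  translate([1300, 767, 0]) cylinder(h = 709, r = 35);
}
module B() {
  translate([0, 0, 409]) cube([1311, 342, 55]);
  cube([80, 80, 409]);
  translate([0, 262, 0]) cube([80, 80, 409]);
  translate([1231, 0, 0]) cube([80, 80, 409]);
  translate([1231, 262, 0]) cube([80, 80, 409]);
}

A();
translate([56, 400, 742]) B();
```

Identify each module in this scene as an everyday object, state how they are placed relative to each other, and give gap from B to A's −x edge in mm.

The bench's min-x is at 56; the table's min-x is 0; gap = 56 mm.

A is a table. B is a bench. The bench is on top of the table. The gap from the bench to the table's −x edge is 56 mm.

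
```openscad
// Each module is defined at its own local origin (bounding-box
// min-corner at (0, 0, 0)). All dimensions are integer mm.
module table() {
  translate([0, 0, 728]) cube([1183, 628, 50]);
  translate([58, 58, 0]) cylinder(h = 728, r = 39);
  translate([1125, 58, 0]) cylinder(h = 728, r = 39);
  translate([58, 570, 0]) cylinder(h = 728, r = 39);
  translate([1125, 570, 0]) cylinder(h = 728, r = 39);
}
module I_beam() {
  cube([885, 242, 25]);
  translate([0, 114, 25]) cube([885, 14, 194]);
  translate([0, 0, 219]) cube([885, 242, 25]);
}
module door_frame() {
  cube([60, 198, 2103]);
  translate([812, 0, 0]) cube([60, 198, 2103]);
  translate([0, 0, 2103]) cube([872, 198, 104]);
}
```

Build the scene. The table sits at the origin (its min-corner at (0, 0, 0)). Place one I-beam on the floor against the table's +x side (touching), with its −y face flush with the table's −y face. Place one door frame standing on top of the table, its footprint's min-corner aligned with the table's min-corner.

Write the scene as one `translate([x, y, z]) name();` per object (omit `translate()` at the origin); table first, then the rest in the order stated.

table();
translate([1183, 0, 0]) I_beam();
translate([0, 0, 778]) door_frame();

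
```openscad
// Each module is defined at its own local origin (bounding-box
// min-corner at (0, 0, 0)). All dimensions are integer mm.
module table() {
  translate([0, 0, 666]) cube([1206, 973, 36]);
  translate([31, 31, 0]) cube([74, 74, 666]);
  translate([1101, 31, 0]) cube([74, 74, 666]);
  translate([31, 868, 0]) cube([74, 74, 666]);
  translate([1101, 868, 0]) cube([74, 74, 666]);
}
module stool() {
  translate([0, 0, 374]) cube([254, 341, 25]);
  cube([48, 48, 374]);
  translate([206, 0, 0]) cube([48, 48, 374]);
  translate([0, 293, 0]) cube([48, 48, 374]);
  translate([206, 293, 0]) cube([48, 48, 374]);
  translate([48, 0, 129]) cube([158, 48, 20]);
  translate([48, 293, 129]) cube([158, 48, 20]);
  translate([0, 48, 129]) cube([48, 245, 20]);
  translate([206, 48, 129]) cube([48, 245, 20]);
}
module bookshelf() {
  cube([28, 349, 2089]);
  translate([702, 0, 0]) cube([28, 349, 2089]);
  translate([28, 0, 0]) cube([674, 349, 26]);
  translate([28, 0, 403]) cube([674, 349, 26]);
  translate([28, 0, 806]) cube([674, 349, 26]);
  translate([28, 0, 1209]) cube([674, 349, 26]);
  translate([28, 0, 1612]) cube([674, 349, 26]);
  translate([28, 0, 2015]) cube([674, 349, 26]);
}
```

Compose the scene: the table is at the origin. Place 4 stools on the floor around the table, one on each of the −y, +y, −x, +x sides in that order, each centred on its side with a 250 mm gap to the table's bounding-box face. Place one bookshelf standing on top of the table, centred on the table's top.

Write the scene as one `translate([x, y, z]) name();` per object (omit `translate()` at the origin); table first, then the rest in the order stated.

table();
translate([476, -591, 0]) stool();
translate([476, 1223, 0]) stool();
translate([-504, 316, 0]) stool();
translate([1456, 316, 0]) stool();
translate([238, 312, 702]) bookshelf();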